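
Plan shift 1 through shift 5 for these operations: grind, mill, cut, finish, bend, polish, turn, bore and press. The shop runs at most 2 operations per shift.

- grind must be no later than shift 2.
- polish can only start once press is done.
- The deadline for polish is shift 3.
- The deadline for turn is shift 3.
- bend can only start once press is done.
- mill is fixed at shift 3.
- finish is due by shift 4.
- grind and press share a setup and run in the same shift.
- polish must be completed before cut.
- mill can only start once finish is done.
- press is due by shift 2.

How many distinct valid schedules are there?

Splitting on grind: it can be shift 1 (12), shift 2 (6). Listing each branch's schedules as (mill, cut, finish, bend, polish, turn, bore, press) by shift number:
grind=shift 1: (3,4,2,4,2,3,5,1) (3,4,2,4,3,2,5,1) (3,4,2,5,2,3,4,1) (3,4,2,5,2,3,5,1) (3,4,2,5,3,2,4,1) (3,4,2,5,3,2,5,1) (3,5,2,4,2,3,4,1) (3,5,2,4,2,3,5,1) (3,5,2,4,3,2,4,1) (3,5,2,4,3,2,5,1) (3,5,2,5,2,3,4,1) (3,5,2,5,3,2,4,1) — 12.
grind=shift 2: (3,4,1,4,3,1,5,2) (3,4,1,5,3,1,4,2) (3,4,1,5,3,1,5,2) (3,5,1,4,3,1,4,2) (3,5,1,4,3,1,5,2) (3,5,1,5,3,1,4,2) — 6.
Summing: 12 + 6 = 18.

18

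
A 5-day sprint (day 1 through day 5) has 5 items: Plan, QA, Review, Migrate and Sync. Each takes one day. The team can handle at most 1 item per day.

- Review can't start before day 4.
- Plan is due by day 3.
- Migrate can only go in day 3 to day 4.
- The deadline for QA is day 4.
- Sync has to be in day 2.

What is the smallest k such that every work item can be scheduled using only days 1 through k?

5

With at most 1 per day and 5 work items, at least 5 days are needed.
Review can't be placed before day 4, so the schedule must run through at least day 4.
5 works (last occupied day: day 5): for example Review=day 5, Migrate=day 3, Plan=day 1, QA=day 4, Sync=day 2.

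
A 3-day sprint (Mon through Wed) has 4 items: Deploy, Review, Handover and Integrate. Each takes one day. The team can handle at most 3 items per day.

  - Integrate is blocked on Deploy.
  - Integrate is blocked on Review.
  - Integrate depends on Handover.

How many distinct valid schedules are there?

Splitting on Deploy: it can be Mon (5), Tue (4). Listing each branch's schedules as (Review, Handover, Integrate):
Deploy=Mon: (Mon,Mon,Tue) (Mon,Mon,Wed) (Mon,Tue,Wed) (Tue,Mon,Wed) (Tue,Tue,Wed) — 5.
Deploy=Tue: (Mon,Mon,Wed) (Mon,Tue,Wed) (Tue,Mon,Wed) (Tue,Tue,Wed) — 4.
Summing: 5 + 4 = 9.

9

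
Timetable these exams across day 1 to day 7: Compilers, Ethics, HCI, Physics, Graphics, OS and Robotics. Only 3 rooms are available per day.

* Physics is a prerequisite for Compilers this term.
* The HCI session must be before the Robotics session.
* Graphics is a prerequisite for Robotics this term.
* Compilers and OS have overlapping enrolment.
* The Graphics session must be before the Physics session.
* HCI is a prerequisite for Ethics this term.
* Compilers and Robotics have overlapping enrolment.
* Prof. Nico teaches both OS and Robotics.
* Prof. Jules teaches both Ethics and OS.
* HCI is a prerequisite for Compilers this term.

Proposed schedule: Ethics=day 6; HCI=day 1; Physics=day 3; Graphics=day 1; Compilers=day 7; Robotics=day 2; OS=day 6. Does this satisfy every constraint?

Only 3 rooms are available per day — holds.
Graphics is a prerequisite for Robotics this term — holds.
Prof. Nico teaches both OS and Robotics — holds.
Compilers and OS have overlapping enrolment — holds.
Physics is a prerequisite for Compilers this term — holds.
HCI is a prerequisite for Ethics this term — holds.
Compilers and Robotics have overlapping enrolment — holds.
Prof. Jules teaches both Ethics and OS — violated.
The Graphics session must be before the Physics session — holds.
The HCI session must be before the Robotics session — holds.
HCI is a prerequisite for Compilers this term — holds.

No — it violates: Prof. Jules teaches both Ethics and OS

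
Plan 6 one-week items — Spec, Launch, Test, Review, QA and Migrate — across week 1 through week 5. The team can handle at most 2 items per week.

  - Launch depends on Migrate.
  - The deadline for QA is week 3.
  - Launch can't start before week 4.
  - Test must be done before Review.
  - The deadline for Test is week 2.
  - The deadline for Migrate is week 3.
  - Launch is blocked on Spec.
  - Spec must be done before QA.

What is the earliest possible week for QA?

Precedence pushes QA to at least week 2; QA's own window allows nothing later than week 3.
QA at week 2 is achievable: QA in week 2, Launch in week 4, Migrate in week 2, Test in week 1, Spec in week 1, Review in week 3.

week 2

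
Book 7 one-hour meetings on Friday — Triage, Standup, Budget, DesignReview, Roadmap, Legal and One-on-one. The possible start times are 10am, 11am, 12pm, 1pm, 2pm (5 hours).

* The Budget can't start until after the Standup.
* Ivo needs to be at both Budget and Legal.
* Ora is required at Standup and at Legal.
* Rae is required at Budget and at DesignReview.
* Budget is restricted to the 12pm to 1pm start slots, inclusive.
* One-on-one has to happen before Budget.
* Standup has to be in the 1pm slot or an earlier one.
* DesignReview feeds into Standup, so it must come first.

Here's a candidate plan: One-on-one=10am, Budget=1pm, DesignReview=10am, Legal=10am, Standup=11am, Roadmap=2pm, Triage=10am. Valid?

Yes, all constraints hold

Ora is required at Standup and at Legal — holds.
One-on-one has to happen before Budget — holds.
Ivo needs to be at both Budget and Legal — holds.
Standup has to be in the 1pm slot or an earlier one — holds.
DesignReview feeds into Standup, so it must come first — holds.
Rae is required at Budget and at DesignReview — holds.
The Budget can't start until after the Standup — holds.
Budget is restricted to the 12pm to 1pm start slots, inclusive — holds.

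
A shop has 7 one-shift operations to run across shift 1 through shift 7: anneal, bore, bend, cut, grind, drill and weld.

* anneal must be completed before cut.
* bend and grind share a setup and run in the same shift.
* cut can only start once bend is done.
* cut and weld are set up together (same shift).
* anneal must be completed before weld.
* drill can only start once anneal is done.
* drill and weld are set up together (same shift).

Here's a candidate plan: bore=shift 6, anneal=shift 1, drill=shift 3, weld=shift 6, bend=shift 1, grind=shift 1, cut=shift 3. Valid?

No. drill and weld are set up together (same shift) is not satisfied.

bend and grind share a setup and run in the same shift — holds.
drill can only start once anneal is done — holds.
drill and weld are set up together (same shift) — violated.
anneal must be completed before weld — holds.
cut can only start once bend is done — holds.
anneal must be completed before cut — holds.
cut and weld are set up together (same shift) — violated.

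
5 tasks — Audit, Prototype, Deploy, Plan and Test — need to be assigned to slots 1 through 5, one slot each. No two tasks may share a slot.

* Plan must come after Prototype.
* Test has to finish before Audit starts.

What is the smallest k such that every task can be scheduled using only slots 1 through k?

5

The precedence chain requires at least 2 distinct slots.
With at most 1 per slot and 5 tasks, at least 5 slots are needed.
5 works (last occupied slot: 5): for example Audit in 2; Test in 1; Plan in 4; Prototype in 3; Deploy in 5.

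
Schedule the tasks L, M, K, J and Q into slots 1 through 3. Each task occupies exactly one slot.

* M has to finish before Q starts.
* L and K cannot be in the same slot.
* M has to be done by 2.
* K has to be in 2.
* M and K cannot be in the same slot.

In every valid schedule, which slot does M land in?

M's window is 1–2.
K is fixed at 2, and M can't share a slot with K.
So M must be 1.

1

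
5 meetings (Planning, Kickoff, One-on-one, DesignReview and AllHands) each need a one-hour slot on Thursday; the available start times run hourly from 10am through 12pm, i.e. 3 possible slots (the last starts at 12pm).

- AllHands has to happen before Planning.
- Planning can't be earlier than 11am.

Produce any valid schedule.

Planning -> 11am; DesignReview -> 10am; One-on-one -> 10am; Kickoff -> 10am; AllHands -> 10am

Checking: AllHands(10am) before Planning(11am); Planning=11am in [11am,12pm].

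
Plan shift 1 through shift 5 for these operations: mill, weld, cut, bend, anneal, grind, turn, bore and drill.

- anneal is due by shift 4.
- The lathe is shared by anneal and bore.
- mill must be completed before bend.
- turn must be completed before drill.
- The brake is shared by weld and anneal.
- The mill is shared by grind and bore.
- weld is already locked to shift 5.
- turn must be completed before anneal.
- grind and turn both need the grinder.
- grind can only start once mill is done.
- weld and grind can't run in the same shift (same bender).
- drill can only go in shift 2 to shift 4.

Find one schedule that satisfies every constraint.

mill -> shift 1; bore -> shift 1; turn -> shift 1; anneal -> shift 2; drill -> shift 2; grind -> shift 2; cut -> shift 1; weld -> shift 5; bend -> shift 2

Checking: mill(shift 1) before grind(shift 2); turn(shift 1) before anneal(shift 2); turn(shift 1) before drill(shift 2); mill(shift 1) before bend(shift 2); weld(shift 5) != grind(shift 2); weld(shift 5) != anneal(shift 2); grind(shift 2) != bore(shift 1); grind(shift 2) != turn(shift 1); anneal(shift 2) != bore(shift 1); anneal=shift 2 in [shift 1,shift 4]; weld=shift 5 in [shift 5,shift 5]; drill=shift 2 in [shift 2,shift 4].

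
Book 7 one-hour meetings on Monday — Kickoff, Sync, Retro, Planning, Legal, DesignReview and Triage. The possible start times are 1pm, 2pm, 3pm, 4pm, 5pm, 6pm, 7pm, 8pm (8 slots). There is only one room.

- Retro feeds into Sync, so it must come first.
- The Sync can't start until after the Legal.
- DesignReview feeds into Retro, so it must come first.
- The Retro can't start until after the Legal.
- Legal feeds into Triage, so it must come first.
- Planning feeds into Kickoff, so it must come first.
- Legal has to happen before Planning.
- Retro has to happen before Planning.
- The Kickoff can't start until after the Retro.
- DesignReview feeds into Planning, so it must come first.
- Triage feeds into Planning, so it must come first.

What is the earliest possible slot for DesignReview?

1pm

Downstream work caps DesignReview at 5pm.
DesignReview at 1pm is achievable: Kickoff in 6pm; Sync in 7pm; Planning in 5pm; Legal in 2pm; Retro in 3pm; DesignReview in 1pm; Triage in 4pm.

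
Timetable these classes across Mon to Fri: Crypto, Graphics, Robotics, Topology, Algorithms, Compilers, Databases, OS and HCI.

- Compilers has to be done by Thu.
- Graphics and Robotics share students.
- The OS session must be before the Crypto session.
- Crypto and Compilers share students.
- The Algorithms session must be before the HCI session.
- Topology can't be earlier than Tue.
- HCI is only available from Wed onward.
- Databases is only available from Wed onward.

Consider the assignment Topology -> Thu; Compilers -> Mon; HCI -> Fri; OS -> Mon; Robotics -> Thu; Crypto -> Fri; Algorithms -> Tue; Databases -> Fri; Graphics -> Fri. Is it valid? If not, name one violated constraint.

HCI is only available from Wed onward — holds.
The OS session must be before the Crypto session — holds.
Topology can't be earlier than Tue — holds.
Databases is only available from Wed onward — holds.
Compilers has to be done by Thu — holds.
Crypto and Compilers share students — holds.
Graphics and Robotics share students — holds.
The Algorithms session must be before the HCI session — holds.

Yes, all constraints hold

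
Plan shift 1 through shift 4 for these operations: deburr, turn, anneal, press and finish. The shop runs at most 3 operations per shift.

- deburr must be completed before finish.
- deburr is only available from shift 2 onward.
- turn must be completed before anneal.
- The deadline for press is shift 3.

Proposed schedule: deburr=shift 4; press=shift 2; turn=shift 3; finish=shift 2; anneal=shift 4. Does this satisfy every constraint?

Invalid. deburr must be completed before finish.

deburr must be completed before finish — violated.
The shop runs at most 3 operations per shift — holds.
deburr is only available from shift 2 onward — holds.
The deadline for press is shift 3 — holds.
turn must be completed before anneal — holds.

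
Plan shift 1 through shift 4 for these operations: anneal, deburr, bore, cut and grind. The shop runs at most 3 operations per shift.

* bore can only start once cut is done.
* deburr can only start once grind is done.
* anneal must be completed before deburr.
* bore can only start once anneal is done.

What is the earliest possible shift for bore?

Precedence pushes bore to at least shift 2.
bore at shift 2 is achievable: deburr in shift 2; grind in shift 1; bore in shift 2; anneal in shift 1; cut in shift 1.

shift 2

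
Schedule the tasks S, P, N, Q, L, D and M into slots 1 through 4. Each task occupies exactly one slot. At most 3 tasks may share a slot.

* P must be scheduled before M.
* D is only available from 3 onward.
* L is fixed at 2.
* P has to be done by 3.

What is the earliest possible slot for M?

2

Precedence pushes M to at least 2.
M at 2 is achievable: M=2, D=3, L=2, Q=2, N=1, P=1, S=1.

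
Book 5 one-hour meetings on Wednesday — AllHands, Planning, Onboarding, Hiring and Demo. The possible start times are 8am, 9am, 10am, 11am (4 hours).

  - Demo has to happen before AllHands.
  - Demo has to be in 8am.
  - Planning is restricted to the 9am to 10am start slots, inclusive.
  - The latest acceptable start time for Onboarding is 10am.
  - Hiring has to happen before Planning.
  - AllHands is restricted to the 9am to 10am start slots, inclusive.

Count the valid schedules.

18

Splitting on AllHands: it can be 9am (9), 10am (9). Listing each branch's schedules as (Planning, Onboarding, Hiring, Demo):
AllHands=9am: (9am,8am,8am,8am) (9am,9am,8am,8am) (9am,10am,8am,8am) (10am,8am,8am,8am) (10am,8am,9am,8am) (10am,9am,8am,8am) (10am,9am,9am,8am) (10am,10am,8am,8am) (10am,10am,9am,8am) — 9.
AllHands=10am: (9am,8am,8am,8am) (9am,9am,8am,8am) (9am,10am,8am,8am) (10am,8am,8am,8am) (10am,8am,9am,8am) (10am,9am,8am,8am) (10am,9am,9am,8am) (10am,10am,8am,8am) (10am,10am,9am,8am) — 9.
Summing: 9 + 9 = 18.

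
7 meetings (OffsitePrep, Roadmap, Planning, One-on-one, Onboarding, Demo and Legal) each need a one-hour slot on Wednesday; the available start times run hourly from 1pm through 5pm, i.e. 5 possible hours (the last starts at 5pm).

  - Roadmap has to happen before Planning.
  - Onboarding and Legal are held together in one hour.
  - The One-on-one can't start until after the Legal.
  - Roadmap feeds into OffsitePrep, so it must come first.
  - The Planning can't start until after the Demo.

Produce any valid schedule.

Roadmap in 1pm; Demo in 1pm; One-on-one in 2pm; Legal in 1pm; OffsitePrep in 2pm; Onboarding in 1pm; Planning in 2pm

Checking: Legal(1pm) before One-on-one(2pm); Roadmap(1pm) before Planning(2pm); Demo(1pm) before Planning(2pm); Roadmap(1pm) before OffsitePrep(2pm); Onboarding = Legal = 1pm.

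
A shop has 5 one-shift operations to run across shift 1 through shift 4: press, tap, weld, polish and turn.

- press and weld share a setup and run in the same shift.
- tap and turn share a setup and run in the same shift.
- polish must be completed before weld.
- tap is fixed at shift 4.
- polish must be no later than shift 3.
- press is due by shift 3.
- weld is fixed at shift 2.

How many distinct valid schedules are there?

1

Enumerating: polish in shift 1, press in shift 2, tap in shift 4, turn in shift 4, weld in shift 2.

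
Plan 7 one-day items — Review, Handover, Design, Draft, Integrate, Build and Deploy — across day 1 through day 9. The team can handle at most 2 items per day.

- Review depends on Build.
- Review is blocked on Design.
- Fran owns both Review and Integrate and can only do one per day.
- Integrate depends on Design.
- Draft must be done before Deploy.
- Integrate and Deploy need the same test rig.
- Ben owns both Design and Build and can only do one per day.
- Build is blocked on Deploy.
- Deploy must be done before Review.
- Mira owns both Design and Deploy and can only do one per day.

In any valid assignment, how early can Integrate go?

Precedence pushes Integrate to at least day 2.
Integrate at day 2 is achievable: Integrate -> day 2, Deploy -> day 3, Build -> day 4, Draft -> day 1, Review -> day 5, Handover -> day 2, Design -> day 1.

day 2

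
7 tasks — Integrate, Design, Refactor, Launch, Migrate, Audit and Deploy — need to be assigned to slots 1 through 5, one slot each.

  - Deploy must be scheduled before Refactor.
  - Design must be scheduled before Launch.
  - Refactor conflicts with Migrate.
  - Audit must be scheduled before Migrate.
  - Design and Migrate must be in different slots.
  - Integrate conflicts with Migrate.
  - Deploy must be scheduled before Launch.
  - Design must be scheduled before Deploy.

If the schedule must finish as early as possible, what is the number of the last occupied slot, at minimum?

slot 3

The precedence chain requires at least 3 distinct slots.
3 works (last occupied slot: 3): for example Audit=1; Launch=3; Integrate=1; Deploy=2; Migrate=2; Design=1; Refactor=3.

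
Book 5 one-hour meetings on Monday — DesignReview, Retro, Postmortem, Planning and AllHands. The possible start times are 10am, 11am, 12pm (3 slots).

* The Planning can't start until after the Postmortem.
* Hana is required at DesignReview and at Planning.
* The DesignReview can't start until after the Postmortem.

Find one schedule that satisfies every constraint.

Planning in 12pm; Postmortem in 10am; Retro in 10am; DesignReview in 11am; AllHands in 10am

Checking: Postmortem(10am) before DesignReview(11am); Postmortem(10am) before Planning(12pm); DesignReview(11am) != Planning(12pm).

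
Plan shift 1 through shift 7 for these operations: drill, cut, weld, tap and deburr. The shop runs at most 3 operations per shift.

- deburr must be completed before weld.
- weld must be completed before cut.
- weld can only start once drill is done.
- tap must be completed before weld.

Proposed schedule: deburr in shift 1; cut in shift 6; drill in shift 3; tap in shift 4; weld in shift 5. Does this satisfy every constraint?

The shop runs at most 3 operations per shift — holds.
deburr must be completed before weld — holds.
tap must be completed before weld — holds.
weld must be completed before cut — holds.
weld can only start once drill is done — holds.

Valid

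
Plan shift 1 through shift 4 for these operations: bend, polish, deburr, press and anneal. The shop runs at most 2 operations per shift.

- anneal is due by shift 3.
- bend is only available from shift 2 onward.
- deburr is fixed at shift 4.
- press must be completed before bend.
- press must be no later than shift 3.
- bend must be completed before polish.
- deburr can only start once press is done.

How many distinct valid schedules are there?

Splitting on bend: it can be shift 2 (6), shift 3 (6). Listing each branch's schedules as (polish, deburr, press, anneal) by shift number:
bend=shift 2: (3,4,1,1) (3,4,1,2) (3,4,1,3) (4,4,1,1) (4,4,1,2) (4,4,1,3) — 6.
bend=shift 3: (4,4,1,1) (4,4,1,2) (4,4,1,3) (4,4,2,1) (4,4,2,2) (4,4,2,3) — 6.
Summing: 6 + 6 = 12.

12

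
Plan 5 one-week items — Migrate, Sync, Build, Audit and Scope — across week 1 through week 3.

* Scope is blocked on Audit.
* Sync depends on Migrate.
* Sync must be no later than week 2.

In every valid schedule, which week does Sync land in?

Precedence pushes Sync to at least week 2; Sync's own window allows nothing later than week 2.
So Sync is pinned to week 2.

week 2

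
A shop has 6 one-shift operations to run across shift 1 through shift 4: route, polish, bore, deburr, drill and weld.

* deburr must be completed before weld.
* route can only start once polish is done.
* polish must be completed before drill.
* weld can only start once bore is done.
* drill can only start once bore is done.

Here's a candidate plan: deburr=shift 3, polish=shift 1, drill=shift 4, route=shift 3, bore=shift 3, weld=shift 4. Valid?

Yes, all constraints hold

deburr must be completed before weld — holds.
weld can only start once bore is done — holds.
polish must be completed before drill — holds.
route can only start once polish is done — holds.
drill can only start once bore is done — holds.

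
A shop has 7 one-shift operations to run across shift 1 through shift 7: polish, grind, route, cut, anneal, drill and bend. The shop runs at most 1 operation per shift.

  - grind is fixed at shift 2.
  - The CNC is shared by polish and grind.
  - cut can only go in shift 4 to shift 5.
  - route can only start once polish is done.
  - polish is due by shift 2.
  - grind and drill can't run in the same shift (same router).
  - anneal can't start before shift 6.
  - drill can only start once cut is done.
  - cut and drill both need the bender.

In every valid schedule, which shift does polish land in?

shift 1

polish's window is shift 1–shift 2.
grind is fixed at shift 2, and polish can't share a shift with grind.
So polish must be shift 1.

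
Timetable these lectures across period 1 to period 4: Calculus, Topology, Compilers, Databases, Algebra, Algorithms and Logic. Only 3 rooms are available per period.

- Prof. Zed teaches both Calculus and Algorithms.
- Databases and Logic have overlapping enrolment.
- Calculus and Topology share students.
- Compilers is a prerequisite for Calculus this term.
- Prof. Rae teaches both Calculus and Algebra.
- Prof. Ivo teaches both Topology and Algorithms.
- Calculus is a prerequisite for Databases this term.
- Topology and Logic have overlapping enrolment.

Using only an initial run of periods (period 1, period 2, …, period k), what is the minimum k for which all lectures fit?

3 periods

The precedence chain requires at least 3 distinct periods.
With at most 3 per period and 7 lectures, at least 3 periods are needed.
3 works (last occupied period: period 3): for example Databases=period 3, Calculus=period 2, Logic=period 2, Algebra=period 1, Algorithms=period 3, Compilers=period 1, Topology=period 1.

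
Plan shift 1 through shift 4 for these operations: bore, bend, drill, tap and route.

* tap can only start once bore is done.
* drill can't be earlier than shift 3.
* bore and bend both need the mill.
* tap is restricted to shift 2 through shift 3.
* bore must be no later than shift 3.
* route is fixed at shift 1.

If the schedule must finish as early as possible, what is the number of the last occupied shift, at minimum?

3

The precedence chain requires at least 2 distinct shifts.
drill can't be placed before shift 3, so the schedule must run through at least shift 3.
3 works (last occupied shift: shift 3): for example tap in shift 2, route in shift 1, drill in shift 3, bend in shift 2, bore in shift 1.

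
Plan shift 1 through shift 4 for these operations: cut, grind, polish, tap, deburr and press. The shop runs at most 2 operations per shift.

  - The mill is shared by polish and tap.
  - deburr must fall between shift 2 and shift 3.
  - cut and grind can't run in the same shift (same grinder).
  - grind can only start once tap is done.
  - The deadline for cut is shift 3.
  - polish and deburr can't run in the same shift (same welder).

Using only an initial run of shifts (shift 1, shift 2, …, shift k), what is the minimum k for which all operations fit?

The precedence chain requires at least 2 distinct shifts.
With at most 2 per shift and 6 operations, at least 3 shifts are needed.
3 works (last occupied shift: shift 3): for example tap -> shift 1; press -> shift 3; cut -> shift 1; polish -> shift 3; deburr -> shift 2; grind -> shift 2.

3 shifts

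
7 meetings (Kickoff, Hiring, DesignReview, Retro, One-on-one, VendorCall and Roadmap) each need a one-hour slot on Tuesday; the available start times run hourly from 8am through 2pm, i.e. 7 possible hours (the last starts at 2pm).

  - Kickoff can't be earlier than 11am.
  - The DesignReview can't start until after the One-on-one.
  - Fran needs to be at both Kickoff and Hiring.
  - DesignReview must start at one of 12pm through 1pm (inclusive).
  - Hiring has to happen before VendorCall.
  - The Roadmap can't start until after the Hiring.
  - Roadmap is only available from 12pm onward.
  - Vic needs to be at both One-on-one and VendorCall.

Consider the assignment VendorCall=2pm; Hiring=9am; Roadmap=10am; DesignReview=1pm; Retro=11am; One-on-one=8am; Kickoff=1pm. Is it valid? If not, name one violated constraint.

DesignReview must start at one of 12pm through 1pm (inclusive) — holds.
Roadmap is only available from 12pm onward — violated.
Hiring has to happen before VendorCall — holds.
The Roadmap can't start until after the Hiring — holds.
The DesignReview can't start until after the One-on-one — holds.
Fran needs to be at both Kickoff and Hiring — holds.
Kickoff can't be earlier than 11am — holds.
Vic needs to be at both One-on-one and VendorCall — holds.

No — it violates: Roadmap is only available from 12pm onward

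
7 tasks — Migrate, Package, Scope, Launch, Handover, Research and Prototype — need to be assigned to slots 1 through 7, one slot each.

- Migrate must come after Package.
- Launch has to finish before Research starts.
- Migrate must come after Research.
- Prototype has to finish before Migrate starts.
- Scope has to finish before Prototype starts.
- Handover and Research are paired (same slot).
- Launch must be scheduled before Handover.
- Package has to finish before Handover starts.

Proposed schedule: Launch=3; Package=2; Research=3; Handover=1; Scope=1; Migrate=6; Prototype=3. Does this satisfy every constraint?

Launch must be scheduled before Handover — violated.
Launch has to finish before Research starts — violated.
Package has to finish before Handover starts — violated.
Handover and Research are paired (same slot) — violated.
Prototype has to finish before Migrate starts — holds.
Migrate must come after Package — holds.
Migrate must come after Research — holds.
Scope has to finish before Prototype starts — holds.

No. Launch must be scheduled before Handover is not satisfied.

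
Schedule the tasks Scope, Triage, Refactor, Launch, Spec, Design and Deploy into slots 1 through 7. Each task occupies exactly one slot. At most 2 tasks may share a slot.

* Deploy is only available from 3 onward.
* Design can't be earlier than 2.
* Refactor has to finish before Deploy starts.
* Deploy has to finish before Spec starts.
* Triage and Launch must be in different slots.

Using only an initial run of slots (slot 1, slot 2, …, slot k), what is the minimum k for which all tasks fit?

4

The precedence chain requires at least 3 distinct slots.
With at most 2 per slot and 7 tasks, at least 4 slots are needed.
Propagating the time windows through the other constraints, Spec can't land before 4, so the schedule must run through at least slot 4.
4 works (last occupied slot: 4): for example Refactor -> 1; Design -> 2; Triage -> 2; Spec -> 4; Deploy -> 3; Scope -> 1; Launch -> 3.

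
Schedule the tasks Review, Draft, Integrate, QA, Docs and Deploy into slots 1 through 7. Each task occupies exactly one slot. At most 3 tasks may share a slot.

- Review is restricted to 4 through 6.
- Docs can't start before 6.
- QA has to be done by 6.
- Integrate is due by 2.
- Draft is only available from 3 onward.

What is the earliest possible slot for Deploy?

Deploy at 1 is achievable: Docs in 6; Draft in 3; QA in 1; Review in 4; Deploy in 1; Integrate in 1.

1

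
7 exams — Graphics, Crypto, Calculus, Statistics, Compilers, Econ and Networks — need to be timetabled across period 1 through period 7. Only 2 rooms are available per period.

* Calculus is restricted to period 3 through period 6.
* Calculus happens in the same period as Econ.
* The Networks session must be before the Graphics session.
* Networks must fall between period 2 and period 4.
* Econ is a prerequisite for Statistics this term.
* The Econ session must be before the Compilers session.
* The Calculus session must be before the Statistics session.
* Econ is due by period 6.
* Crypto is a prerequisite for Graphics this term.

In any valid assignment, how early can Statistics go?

period 4

Precedence pushes Statistics to at least period 4.
Statistics at period 4 is achievable: Graphics -> period 4; Econ -> period 3; Statistics -> period 4; Crypto -> period 1; Compilers -> period 5; Networks -> period 2; Calculus -> period 3.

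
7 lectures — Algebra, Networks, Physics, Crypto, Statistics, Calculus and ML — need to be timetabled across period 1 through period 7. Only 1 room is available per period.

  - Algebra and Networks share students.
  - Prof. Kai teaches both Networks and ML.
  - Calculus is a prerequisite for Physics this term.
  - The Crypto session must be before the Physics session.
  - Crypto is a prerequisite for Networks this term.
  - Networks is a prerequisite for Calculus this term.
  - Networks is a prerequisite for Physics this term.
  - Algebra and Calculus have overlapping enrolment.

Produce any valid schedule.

Physics in period 4, Crypto in period 1, Statistics in period 6, Networks in period 2, Calculus in period 3, ML in period 7, Algebra in period 5

Checking: Crypto(period 1) before Physics(period 4); Crypto(period 1) before Networks(period 2); Networks(period 2) before Calculus(period 3); Calculus(period 3) before Physics(period 4); Networks(period 2) before Physics(period 4); Algebra(period 5) != Networks(period 2); Networks(period 2) != ML(period 7); Algebra(period 5) != Calculus(period 3); max 1 per period (cap 1).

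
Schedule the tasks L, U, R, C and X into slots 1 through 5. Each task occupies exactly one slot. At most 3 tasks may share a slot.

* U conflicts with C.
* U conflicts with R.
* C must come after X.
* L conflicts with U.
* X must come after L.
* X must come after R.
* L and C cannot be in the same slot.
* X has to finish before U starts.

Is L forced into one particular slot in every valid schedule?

No

L can be 1 (e.g. C in 4, X in 2, L in 1, R in 1, U in 3) or 2 (e.g. U in 4, L in 2, R in 1, C in 5, X in 3).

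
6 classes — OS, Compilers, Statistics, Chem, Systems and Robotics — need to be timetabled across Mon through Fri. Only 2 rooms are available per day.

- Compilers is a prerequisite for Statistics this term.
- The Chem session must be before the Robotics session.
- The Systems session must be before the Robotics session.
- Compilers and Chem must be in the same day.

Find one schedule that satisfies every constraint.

Statistics=Tue, OS=Wed, Chem=Mon, Systems=Tue, Compilers=Mon, Robotics=Wed

Checking: Compilers(Mon) before Statistics(Tue); Chem(Mon) before Robotics(Wed); Systems(Tue) before Robotics(Wed); Compilers = Chem = Mon; max 2 per day (cap 2).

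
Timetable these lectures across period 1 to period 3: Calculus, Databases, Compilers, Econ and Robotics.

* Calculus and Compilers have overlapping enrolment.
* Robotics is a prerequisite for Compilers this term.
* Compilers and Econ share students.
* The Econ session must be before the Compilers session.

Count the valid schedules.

Splitting on Calculus: it can be period 1 (15), period 2 (12), period 3 (3). Listing each branch's schedules as (Databases, Compilers, Econ, Robotics) by period number:
Calculus=period 1: (1,2,1,1) (1,3,1,1) (1,3,1,2) (1,3,2,1) (1,3,2,2) (2,2,1,1) (2,3,1,1) (2,3,1,2) (2,3,2,1) (2,3,2,2) (3,2,1,1) (3,3,1,1) (3,3,1,2) (3,3,2,1) (3,3,2,2) — 15.
Calculus=period 2: (1,3,1,1) (1,3,1,2) (1,3,2,1) (1,3,2,2) (2,3,1,1) (2,3,1,2) (2,3,2,1) (2,3,2,2) (3,3,1,1) (3,3,1,2) (3,3,2,1) (3,3,2,2) — 12.
Calculus=period 3: (1,2,1,1) (2,2,1,1) (3,2,1,1) — 3.
Summing: 15 + 12 + 3 = 30.

30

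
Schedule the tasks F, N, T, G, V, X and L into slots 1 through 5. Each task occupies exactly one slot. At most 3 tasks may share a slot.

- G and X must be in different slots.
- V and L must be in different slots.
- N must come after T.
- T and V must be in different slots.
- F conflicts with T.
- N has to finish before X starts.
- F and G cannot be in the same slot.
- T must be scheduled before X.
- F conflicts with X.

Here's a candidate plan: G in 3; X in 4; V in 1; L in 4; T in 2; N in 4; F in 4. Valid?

N has to finish before X starts — violated.
F and G cannot be in the same slot — holds.
F conflicts with T — holds.
T and V must be in different slots — holds.
At most 3 tasks may share a slot — violated.
T must be scheduled before X — holds.
F conflicts with X — violated.
V and L must be in different slots — holds.
N must come after T — holds.
G and X must be in different slots — holds.

No — it violates: F conflicts with X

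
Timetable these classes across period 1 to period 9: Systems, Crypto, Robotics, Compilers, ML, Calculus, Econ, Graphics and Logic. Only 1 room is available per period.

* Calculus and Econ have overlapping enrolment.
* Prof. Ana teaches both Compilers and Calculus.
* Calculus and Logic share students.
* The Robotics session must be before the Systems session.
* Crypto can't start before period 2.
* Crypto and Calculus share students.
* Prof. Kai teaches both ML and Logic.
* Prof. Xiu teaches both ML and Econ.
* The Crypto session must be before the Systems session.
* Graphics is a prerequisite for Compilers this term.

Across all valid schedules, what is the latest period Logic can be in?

Logic at period 9 is achievable: Calculus in period 7; Econ in period 8; ML in period 6; Compilers in period 5; Crypto in period 2; Robotics in period 1; Systems in period 3; Logic in period 9; Graphics in period 4.

period 9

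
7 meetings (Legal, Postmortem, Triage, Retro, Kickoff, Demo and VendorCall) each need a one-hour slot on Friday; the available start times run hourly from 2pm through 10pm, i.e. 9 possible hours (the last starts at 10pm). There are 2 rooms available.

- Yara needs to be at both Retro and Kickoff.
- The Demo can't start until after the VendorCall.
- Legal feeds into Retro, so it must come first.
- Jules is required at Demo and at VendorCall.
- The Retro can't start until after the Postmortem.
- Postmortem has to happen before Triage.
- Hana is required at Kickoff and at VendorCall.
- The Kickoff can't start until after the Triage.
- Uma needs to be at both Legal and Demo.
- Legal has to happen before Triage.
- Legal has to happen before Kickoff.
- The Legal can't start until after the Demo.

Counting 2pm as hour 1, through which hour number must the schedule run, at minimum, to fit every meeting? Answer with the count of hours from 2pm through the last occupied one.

The precedence chain requires at least 5 distinct hours.
With at most 2 per hour and 7 meetings, at least 4 hours are needed.
5 works (last occupied hour: 6pm): for example Triage -> 5pm; Postmortem -> 2pm; Demo -> 3pm; VendorCall -> 2pm; Kickoff -> 6pm; Legal -> 4pm; Retro -> 5pm.

5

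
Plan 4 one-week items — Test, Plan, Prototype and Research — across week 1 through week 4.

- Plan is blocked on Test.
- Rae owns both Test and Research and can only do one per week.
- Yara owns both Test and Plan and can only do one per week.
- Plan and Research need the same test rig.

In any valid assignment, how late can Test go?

Downstream work caps Test at week 3.
Test at week 3 is achievable: Research in week 1; Plan in week 4; Test in week 3; Prototype in week 1.

week 3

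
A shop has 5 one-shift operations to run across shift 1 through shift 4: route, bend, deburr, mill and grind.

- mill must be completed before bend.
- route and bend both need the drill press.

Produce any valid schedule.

grind=shift 1; bend=shift 2; mill=shift 1; route=shift 1; deburr=shift 1

Checking: mill(shift 1) before bend(shift 2); route(shift 1) != bend(shift 2).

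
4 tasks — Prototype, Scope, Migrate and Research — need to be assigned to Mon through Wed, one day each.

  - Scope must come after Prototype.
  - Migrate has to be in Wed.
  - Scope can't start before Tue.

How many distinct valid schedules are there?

Splitting on Prototype: it can be Mon (6), Tue (3). Listing each branch's schedules as (Scope, Migrate, Research):
Prototype=Mon: (Tue,Wed,Mon) (Tue,Wed,Tue) (Tue,Wed,Wed) (Wed,Wed,Mon) (Wed,Wed,Tue) (Wed,Wed,Wed) — 6.
Prototype=Tue: (Wed,Wed,Mon) (Wed,Wed,Tue) (Wed,Wed,Wed) — 3.
Summing: 6 + 3 = 9.

9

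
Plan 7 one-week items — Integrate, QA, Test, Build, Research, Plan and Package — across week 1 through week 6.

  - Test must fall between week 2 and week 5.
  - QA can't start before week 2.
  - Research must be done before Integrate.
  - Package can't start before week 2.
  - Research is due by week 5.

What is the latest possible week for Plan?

week 6

Plan at week 6 is achievable: Research in week 1; Package in week 2; Integrate in week 2; Build in week 1; QA in week 2; Test in week 2; Plan in week 6.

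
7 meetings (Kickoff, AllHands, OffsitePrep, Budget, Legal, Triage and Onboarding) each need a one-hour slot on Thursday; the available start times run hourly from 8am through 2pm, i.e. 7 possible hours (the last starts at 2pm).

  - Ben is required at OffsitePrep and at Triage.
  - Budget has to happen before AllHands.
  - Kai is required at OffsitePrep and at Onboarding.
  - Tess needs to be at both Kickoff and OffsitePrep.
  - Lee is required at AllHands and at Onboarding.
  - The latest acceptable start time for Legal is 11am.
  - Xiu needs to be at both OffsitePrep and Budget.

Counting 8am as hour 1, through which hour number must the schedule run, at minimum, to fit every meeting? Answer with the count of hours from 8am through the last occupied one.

The precedence chain requires at least 2 distinct hours.
2 works (last occupied hour: 9am): for example Onboarding in 8am; Budget in 8am; AllHands in 9am; Kickoff in 8am; Triage in 8am; Legal in 8am; OffsitePrep in 9am.

2 hours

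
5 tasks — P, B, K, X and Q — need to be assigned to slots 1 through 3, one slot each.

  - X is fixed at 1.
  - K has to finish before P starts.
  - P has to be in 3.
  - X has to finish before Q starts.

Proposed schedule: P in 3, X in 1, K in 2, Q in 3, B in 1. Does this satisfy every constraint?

P has to be in 3 — holds.
X is fixed at 1 — holds.
X has to finish before Q starts — holds.
K has to finish before P starts — holds.

Valid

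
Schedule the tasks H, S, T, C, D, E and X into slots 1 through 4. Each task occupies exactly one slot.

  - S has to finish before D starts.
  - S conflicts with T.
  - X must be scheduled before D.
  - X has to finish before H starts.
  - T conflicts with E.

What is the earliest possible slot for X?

Downstream work caps X at 3.
X at 1 is achievable: D -> 2, X -> 1, C -> 1, H -> 2, T -> 2, E -> 1, S -> 1.

1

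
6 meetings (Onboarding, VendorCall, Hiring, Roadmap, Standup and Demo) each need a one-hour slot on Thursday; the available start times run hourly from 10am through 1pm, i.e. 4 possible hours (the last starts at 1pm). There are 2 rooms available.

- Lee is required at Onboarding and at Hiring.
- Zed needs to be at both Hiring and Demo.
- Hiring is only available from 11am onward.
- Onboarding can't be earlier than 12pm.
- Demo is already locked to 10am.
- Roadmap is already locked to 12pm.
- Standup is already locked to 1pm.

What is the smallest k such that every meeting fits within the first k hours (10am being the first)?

With at most 2 per hour and 6 meetings, at least 3 hours are needed.
Standup can't be placed before 1pm — that is hour 4 counting from 10am — so the schedule must run through at least 4 hours.
4 works (last occupied hour: 1pm): for example Roadmap -> 12pm, Standup -> 1pm, VendorCall -> 10am, Demo -> 10am, Hiring -> 11am, Onboarding -> 12pm.

4 hours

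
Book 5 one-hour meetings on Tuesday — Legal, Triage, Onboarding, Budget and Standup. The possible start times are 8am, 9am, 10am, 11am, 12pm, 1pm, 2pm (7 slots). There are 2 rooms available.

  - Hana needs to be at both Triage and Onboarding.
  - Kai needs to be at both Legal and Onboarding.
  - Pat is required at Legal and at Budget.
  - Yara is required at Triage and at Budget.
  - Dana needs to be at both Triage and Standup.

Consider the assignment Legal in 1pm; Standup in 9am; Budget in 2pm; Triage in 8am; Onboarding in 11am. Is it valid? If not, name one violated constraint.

There are 2 rooms available — holds.
Kai needs to be at both Legal and Onboarding — holds.
Hana needs to be at both Triage and Onboarding — holds.
Pat is required at Legal and at Budget — holds.
Yara is required at Triage and at Budget — holds.
Dana needs to be at both Triage and Standup — holds.

Yes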